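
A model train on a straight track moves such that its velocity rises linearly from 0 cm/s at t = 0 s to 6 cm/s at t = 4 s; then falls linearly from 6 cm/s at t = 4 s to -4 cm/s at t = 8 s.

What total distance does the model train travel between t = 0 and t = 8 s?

Total distance travelled is ∫|v| dt — sum the magnitudes of each area piece.
0–4 s: |½(0 + 6)(4)| = 12 cm
4–8 s: v = 0 at t = 6.4 s; triangle areas 7.2 + 3.2 = 10.4 cm
Total distance = 22.4 cm

22.4 cm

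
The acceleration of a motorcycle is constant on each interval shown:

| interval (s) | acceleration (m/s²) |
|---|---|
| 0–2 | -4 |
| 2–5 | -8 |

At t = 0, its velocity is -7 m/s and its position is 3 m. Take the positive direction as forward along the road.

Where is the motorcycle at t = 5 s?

On each constant-a segment, Δv = aΔt and Δx = v₀Δt + ½aΔt²; chain segment to segment.
0–2 s: v starts -7 m/s; Δx = -7·2 + ½·-4·2² = -22 m; v ends -15 m/s.
2–5 s: v starts -15 m/s; Δx = -15·3 + ½·-8·3² = -81 m; v ends -39 m/s.
x(5) = 3 + Σ Δx = -100 m.

-100 m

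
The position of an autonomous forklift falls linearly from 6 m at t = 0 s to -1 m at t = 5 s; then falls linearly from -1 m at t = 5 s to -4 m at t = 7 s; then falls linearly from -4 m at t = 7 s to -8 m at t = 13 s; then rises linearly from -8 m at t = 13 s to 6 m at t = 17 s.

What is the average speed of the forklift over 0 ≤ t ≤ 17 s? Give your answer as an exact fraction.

Average speed = (total path length)/(elapsed time); on a piecewise-linear x-t graph the path length is Σ|Δx|.
0–5 s: |Δx| = |-1 − 6| = 7 m
5–7 s: |Δx| = |-4 − -1| = 3 m
7–13 s: |Δx| = |-8 − -4| = 4 m
13–17 s: |Δx| = |6 − -8| = 14 m
Total path = 28 m; average speed = 28/17 = 28/17 m/s.

28/17 m/s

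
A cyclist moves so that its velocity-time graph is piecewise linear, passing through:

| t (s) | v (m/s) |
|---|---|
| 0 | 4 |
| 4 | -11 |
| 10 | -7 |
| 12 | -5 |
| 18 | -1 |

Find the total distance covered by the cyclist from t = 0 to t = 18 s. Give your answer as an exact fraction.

Total distance travelled is ∫|v| dt — sum the magnitudes of each area piece.
0–4 s: v = 0 at t = 16/15 s; triangle areas 32/15 + 242/15 = 274/15 m
4–10 s: |½(-11 + -7)(6)| = 54 m
10–12 s: |½(-7 + -5)(2)| = 12 m
12–18 s: |½(-5 + -1)(6)| = 18 m
Total distance = 1534/15 m

1534/15 m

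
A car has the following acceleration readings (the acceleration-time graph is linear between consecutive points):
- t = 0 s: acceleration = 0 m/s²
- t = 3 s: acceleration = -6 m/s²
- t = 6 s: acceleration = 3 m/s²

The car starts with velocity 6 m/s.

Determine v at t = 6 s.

-7.5 m/s

Δv equals the area under the a-t graph; then v = v₀ + Δv.
0–3 s: ½(0 + -6)(3) = -9 m/s
3–6 s: ½(-6 + 3)(3) = -4.5 m/s
Δv = -13.5 m/s, so v(6) = 6 + (-13.5) = -7.5 m/s.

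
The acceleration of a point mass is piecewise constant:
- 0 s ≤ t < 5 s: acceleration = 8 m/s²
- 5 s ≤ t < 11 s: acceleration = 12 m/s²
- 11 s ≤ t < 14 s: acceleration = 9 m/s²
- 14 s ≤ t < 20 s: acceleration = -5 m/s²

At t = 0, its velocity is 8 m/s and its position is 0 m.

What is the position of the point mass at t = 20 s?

On each constant-a segment, Δv = aΔt and Δx = v₀Δt + ½aΔt²; chain segment to segment.
0–5 s: v starts 8 m/s; Δx = 8·5 + ½·8·5² = 140 m; v ends 48 m/s.
5–11 s: v starts 48 m/s; Δx = 48·6 + ½·12·6² = 504 m; v ends 120 m/s.
11–14 s: v starts 120 m/s; Δx = 120·3 + ½·9·3² = 400.5 m; v ends 147 m/s.
14–20 s: v starts 147 m/s; Δx = 147·6 + ½·-5·6² = 792 m; v ends 117 m/s.
x(20) = 0 + Σ Δx = 1836.5 m.

1836.5 m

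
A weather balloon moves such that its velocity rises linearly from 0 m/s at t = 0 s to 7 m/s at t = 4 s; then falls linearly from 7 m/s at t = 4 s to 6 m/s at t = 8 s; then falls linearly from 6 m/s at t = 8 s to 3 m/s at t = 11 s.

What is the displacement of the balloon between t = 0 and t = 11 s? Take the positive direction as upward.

53.5 m

Net displacement equals the area under the velocity-time graph (areas below the axis count negative).
0–4 s: ½(0 + 7)(4) = 14 m
4–8 s: ½(7 + 6)(4) = 26 m
8–11 s: ½(6 + 3)(3) = 13.5 m
Net displacement = 53.5 m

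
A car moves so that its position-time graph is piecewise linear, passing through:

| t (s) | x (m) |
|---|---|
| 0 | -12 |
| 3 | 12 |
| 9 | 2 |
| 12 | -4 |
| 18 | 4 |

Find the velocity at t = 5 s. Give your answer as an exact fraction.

Velocity is the slope of the x-t graph on 3–9 s: (2 − 12)/(9 − 3) = -5/3 m/s.

-5/3 m/s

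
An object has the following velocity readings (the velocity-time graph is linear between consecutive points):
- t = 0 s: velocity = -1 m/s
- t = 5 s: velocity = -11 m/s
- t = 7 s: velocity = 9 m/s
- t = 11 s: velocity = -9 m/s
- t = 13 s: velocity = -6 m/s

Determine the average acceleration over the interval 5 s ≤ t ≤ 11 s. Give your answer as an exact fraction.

1/3 m/s²

Average acceleration = Δv/Δt = (-9 − -11)/(11 − 5) = 1/3 m/s².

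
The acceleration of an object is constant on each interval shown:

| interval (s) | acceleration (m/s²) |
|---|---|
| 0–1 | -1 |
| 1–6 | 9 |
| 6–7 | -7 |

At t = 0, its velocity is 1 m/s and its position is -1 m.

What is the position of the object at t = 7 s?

On each constant-a segment, Δv = aΔt and Δx = v₀Δt + ½aΔt²; chain segment to segment.
0–1 s: v starts 1 m/s; Δx = 1·1 + ½·-1·1² = 0.5 m; v ends 0 m/s.
1–6 s: v starts 0 m/s; Δx = 0·5 + ½·9·5² = 112.5 m; v ends 45 m/s.
6–7 s: v starts 45 m/s; Δx = 45·1 + ½·-7·1² = 41.5 m; v ends 38 m/s.
x(7) = -1 + Σ Δx = 153.5 m.

153.5 m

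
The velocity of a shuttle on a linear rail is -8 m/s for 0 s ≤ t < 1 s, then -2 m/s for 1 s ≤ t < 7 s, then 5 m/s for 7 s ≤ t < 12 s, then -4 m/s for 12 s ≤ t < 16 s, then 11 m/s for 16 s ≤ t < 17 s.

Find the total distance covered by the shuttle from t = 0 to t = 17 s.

72 m

Distance (not displacement) is the total path length: add the absolute areas under v-t.
0–1 s: |-8| × 1 = 8 m
1–7 s: |-2| × 6 = 12 m
7–12 s: |5| × 5 = 25 m
12–16 s: |-4| × 4 = 16 m
16–17 s: |11| × 1 = 11 m
Total distance = 72 m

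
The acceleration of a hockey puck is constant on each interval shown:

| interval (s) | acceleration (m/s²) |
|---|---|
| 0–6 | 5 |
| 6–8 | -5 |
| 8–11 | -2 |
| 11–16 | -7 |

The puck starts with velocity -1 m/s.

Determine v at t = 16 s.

Δv equals the area under the a-t graph; then v = v₀ + Δv.
0–6 s: 5 × 6 = 30 m/s
6–8 s: -5 × 2 = -10 m/s
8–11 s: -2 × 3 = -6 m/s
11–16 s: -7 × 5 = -35 m/s
Δv = -21 m/s, so v(16) = -1 + (-21) = -22 m/s.

-22 m/s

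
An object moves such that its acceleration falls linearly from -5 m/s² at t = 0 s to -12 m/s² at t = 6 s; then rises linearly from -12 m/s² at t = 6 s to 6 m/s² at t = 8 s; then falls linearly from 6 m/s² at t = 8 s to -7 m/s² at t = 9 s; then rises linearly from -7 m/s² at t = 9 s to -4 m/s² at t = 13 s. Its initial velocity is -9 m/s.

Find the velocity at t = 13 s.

-88.5 m/s

Δv equals the area under the a-t graph; then v = v₀ + Δv.
0–6 s: ½(-5 + -12)(6) = -51 m/s
6–8 s: ½(-12 + 6)(2) = -6 m/s
8–9 s: ½(6 + -7)(1) = -0.5 m/s
9–13 s: ½(-7 + -4)(4) = -22 m/s
Δv = -79.5 m/s, so v(13) = -9 + (-79.5) = -88.5 m/s.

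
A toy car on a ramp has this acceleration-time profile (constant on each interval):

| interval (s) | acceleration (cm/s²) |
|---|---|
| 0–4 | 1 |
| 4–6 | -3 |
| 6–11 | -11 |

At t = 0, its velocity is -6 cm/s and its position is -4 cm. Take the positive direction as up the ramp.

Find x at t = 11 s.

On each constant-a segment, Δv = aΔt and Δx = v₀Δt + ½aΔt²; chain segment to segment.
0–4 s: v starts -6 cm/s; Δx = -6·4 + ½·1·4² = -16 cm; v ends -2 cm/s.
4–6 s: v starts -2 cm/s; Δx = -2·2 + ½·-3·2² = -10 cm; v ends -8 cm/s.
6–11 s: v starts -8 cm/s; Δx = -8·5 + ½·-11·5² = -177.5 cm; v ends -63 cm/s.
x(11) = -4 + Σ Δx = -207.5 cm.

-207.5 cm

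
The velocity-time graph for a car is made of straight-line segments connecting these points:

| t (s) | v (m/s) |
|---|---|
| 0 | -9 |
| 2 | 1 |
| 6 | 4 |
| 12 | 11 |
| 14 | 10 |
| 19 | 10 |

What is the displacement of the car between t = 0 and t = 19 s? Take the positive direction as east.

118 m

Net displacement equals the area under the velocity-time graph (areas below the axis count negative).
0–2 s: ½(-9 + 1)(2) = -8 m
2–6 s: ½(1 + 4)(4) = 10 m
6–12 s: ½(4 + 11)(6) = 45 m
12–14 s: ½(11 + 10)(2) = 21 m
14–19 s: 10 × 5 = 50 m
Net displacement = 118 m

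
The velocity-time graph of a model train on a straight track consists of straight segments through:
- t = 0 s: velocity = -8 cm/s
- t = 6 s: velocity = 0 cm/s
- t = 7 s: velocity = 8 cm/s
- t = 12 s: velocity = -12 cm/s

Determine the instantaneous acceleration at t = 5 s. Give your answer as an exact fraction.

Acceleration is the slope of the v-t graph on 0–6 s: (0 − -8)/(6 − 0) = 4/3 cm/s².

4/3 cm/s²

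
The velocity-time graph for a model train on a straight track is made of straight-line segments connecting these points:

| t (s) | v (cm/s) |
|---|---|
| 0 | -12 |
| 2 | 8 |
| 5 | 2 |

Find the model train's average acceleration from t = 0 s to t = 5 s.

2.8 cm/s²

Average acceleration = Δv/Δt = (2 − -12)/(5 − 0) = 2.8 cm/s².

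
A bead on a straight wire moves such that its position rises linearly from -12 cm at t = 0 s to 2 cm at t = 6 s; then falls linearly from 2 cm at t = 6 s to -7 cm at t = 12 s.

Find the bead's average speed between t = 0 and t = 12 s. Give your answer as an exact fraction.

23/12 cm/s

Average speed = (total path length)/(elapsed time); on a piecewise-linear x-t graph the path length is Σ|Δx|.
0–6 s: |Δx| = |2 − -12| = 14 cm
6–12 s: |Δx| = |-7 − 2| = 9 cm
Total path = 23 cm; average speed = 23/12 = 23/12 cm/s.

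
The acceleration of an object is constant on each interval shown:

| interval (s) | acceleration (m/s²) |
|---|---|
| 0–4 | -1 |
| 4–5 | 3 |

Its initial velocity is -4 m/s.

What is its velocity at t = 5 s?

Δv equals the area under the a-t graph; then v = v₀ + Δv.
0–4 s: -1 × 4 = -4 m/s
4–5 s: 3 × 1 = 3 m/s
Δv = -1 m/s, so v(5) = -4 + (-1) = -5 m/s.

-5 m/s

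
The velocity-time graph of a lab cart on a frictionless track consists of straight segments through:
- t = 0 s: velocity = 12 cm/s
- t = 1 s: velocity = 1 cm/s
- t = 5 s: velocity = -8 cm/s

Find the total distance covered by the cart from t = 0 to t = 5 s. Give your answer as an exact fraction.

377/18 cm

Distance (not displacement) is the total path length: add the absolute areas under v-t.
0–1 s: |½(12 + 1)(1)| = 6.5 cm
1–5 s: v = 0 at t = 13/9 s; triangle areas 2/9 + 128/9 = 130/9 cm
Total distance = 377/18 cm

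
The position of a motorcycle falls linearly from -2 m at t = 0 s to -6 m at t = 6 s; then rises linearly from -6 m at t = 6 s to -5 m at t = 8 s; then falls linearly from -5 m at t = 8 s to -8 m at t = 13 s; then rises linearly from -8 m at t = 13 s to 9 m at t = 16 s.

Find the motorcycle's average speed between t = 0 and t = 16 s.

1.5625 m/s

Average speed = (total path length)/(elapsed time); on a piecewise-linear x-t graph the path length is Σ|Δx|.
0–6 s: |Δx| = |-6 − -2| = 4 m
6–8 s: |Δx| = |-5 − -6| = 1 m
8–13 s: |Δx| = |-8 − -5| = 3 m
13–16 s: |Δx| = |9 − -8| = 17 m
Total path = 25 m; average speed = 25/16 = 1.5625 m/s.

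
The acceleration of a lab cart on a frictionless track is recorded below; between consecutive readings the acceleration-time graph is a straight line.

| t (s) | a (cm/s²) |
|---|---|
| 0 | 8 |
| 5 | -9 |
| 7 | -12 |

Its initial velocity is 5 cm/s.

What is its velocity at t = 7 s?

-18.5 cm/s

Δv equals the area under the a-t graph; then v = v₀ + Δv.
0–5 s: ½(8 + -9)(5) = -2.5 cm/s
5–7 s: ½(-9 + -12)(2) = -21 cm/s
Δv = -23.5 cm/s, so v(7) = 5 + (-23.5) = -18.5 cm/s.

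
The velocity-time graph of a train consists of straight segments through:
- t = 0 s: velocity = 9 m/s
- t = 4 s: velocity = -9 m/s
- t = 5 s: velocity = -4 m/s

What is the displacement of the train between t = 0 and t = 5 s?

-6.5 m

Net displacement equals the area under the velocity-time graph (areas below the axis count negative).
0–4 s: ½(9 + -9)(4) = 0 m
4–5 s: ½(-9 + -4)(1) = -6.5 m
Net displacement = -6.5 m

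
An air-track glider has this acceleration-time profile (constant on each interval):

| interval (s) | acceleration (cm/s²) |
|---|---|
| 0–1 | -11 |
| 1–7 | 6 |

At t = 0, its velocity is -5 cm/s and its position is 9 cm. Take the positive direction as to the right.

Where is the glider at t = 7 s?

On each constant-a segment, Δv = aΔt and Δx = v₀Δt + ½aΔt²; chain segment to segment.
0–1 s: v starts -5 cm/s; Δx = -5·1 + ½·-11·1² = -10.5 cm; v ends -16 cm/s.
1–7 s: v starts -16 cm/s; Δx = -16·6 + ½·6·6² = 12 cm; v ends 20 cm/s.
x(7) = 9 + Σ Δx = 10.5 cm.

10.5 cm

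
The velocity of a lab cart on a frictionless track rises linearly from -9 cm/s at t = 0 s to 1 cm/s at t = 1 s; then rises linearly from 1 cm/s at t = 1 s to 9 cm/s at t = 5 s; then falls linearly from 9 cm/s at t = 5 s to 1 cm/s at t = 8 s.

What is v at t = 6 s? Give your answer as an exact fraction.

On 5–8 s the graph is linear from 9 to 1 cm/s: v(6) = 9 + (1 − 9)·(6 − 5)/(8 − 5) = 19/3 cm/s.

19/3 cm/s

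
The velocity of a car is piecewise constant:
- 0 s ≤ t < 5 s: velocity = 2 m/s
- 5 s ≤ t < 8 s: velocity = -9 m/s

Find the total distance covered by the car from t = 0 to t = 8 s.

Distance (not displacement) is the total path length: add the absolute areas under v-t.
0–5 s: |2| × 5 = 10 m
5–8 s: |-9| × 3 = 27 m
Total distance = 37 m

37 m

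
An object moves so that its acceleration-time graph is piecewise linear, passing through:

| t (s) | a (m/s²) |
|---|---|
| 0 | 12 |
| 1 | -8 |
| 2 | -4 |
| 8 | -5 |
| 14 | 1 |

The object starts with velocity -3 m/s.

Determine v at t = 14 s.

-46 m/s

Δv equals the area under the a-t graph; then v = v₀ + Δv.
0–1 s: ½(12 + -8)(1) = 2 m/s
1–2 s: ½(-8 + -4)(1) = -6 m/s
2–8 s: ½(-4 + -5)(6) = -27 m/s
8–14 s: ½(-5 + 1)(6) = -12 m/s
Δv = -43 m/s, so v(14) = -3 + (-43) = -46 m/s.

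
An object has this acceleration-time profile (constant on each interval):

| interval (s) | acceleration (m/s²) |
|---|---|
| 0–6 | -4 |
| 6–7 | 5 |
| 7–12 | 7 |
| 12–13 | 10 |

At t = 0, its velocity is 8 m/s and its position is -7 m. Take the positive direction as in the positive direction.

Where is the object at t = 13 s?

On each constant-a segment, Δv = aΔt and Δx = v₀Δt + ½aΔt²; chain segment to segment.
0–6 s: v starts 8 m/s; Δx = 8·6 + ½·-4·6² = -24 m; v ends -16 m/s.
6–7 s: v starts -16 m/s; Δx = -16·1 + ½·5·1² = -13.5 m; v ends -11 m/s.
7–12 s: v starts -11 m/s; Δx = -11·5 + ½·7·5² = 32.5 m; v ends 24 m/s.
12–13 s: v starts 24 m/s; Δx = 24·1 + ½·10·1² = 29 m; v ends 34 m/s.
x(13) = -7 + Σ Δx = 17 m.

17 m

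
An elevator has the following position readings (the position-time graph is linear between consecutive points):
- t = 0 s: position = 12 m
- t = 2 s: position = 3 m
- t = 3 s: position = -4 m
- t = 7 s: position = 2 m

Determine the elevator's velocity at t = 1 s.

-4.5 m/s

Velocity is the slope of the x-t graph on 0–2 s: (3 − 12)/(2 − 0) = -4.5 m/s.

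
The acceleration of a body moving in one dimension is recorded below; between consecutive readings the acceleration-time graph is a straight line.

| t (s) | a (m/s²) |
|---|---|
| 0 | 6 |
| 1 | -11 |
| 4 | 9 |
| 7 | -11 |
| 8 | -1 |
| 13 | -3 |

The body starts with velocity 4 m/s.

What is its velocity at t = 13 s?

-20.5 m/s

Δv equals the area under the a-t graph; then v = v₀ + Δv.
0–1 s: ½(6 + -11)(1) = -2.5 m/s
1–4 s: ½(-11 + 9)(3) = -3 m/s
4–7 s: ½(9 + -11)(3) = -3 m/s
7–8 s: ½(-11 + -1)(1) = -6 m/s
8–13 s: ½(-1 + -3)(5) = -10 m/s
Δv = -24.5 m/s, so v(13) = 4 + (-24.5) = -20.5 m/s.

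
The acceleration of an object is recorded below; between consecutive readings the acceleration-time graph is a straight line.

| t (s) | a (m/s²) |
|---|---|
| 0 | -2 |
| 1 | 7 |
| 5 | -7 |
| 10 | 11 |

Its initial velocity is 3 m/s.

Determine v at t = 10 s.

Δv equals the area under the a-t graph; then v = v₀ + Δv.
0–1 s: ½(-2 + 7)(1) = 2.5 m/s
1–5 s: ½(7 + -7)(4) = 0 m/s
5–10 s: ½(-7 + 11)(5) = 10 m/s
Δv = 12.5 m/s, so v(10) = 3 + (12.5) = 15.5 m/s.

15.5 m/s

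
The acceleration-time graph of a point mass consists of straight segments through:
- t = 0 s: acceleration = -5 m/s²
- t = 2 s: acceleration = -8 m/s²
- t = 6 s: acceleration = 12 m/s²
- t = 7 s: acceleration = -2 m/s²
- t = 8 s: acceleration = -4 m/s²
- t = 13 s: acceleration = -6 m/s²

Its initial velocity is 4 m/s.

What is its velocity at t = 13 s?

Δv equals the area under the a-t graph; then v = v₀ + Δv.
0–2 s: ½(-5 + -8)(2) = -13 m/s
2–6 s: ½(-8 + 12)(4) = 8 m/s
6–7 s: ½(12 + -2)(1) = 5 m/s
7–8 s: ½(-2 + -4)(1) = -3 m/s
8–13 s: ½(-4 + -6)(5) = -25 m/s
Δv = -28 m/s, so v(13) = 4 + (-28) = -24 m/s.

-24 m/s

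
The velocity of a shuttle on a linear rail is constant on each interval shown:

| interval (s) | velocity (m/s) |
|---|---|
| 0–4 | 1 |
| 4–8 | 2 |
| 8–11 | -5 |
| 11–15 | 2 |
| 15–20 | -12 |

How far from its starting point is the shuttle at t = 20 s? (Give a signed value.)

Net displacement equals the area under the velocity-time graph (areas below the axis count negative).
0–4 s: 1 × 4 = 4 m
4–8 s: 2 × 4 = 8 m
8–11 s: -5 × 3 = -15 m
11–15 s: 2 × 4 = 8 m
15–20 s: -12 × 5 = -60 m
Net displacement = -55 m

-55 m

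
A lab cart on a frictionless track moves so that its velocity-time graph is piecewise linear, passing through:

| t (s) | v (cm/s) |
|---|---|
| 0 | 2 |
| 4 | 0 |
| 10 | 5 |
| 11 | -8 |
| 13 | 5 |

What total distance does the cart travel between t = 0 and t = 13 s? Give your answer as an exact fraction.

Distance (not displacement) is the total path length: add the absolute areas under v-t.
0–4 s: |½(2 + 0)(4)| = 4 cm
4–10 s: |½(0 + 5)(6)| = 15 cm
10–11 s: v = 0 at t = 135/13 s; triangle areas 25/26 + 32/13 = 89/26 cm
11–13 s: v = 0 at t = 159/13 s; triangle areas 64/13 + 25/13 = 89/13 cm
Total distance = 761/26 cm

761/26 cm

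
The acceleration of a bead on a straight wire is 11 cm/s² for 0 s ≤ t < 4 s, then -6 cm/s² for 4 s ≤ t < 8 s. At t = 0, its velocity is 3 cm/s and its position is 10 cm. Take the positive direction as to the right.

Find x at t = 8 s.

On each constant-a segment, Δv = aΔt and Δx = v₀Δt + ½aΔt²; chain segment to segment.
0–4 s: v starts 3 cm/s; Δx = 3·4 + ½·11·4² = 100 cm; v ends 47 cm/s.
4–8 s: v starts 47 cm/s; Δx = 47·4 + ½·-6·4² = 140 cm; v ends 23 cm/s.
x(8) = 10 + Σ Δx = 250 cm.

250 cm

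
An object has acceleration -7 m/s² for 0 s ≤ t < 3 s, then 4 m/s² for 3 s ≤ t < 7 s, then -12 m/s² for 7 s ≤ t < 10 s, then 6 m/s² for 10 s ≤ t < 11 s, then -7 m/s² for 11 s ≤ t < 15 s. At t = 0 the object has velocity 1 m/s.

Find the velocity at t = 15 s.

Δv equals the area under the a-t graph; then v = v₀ + Δv.
0–3 s: -7 × 3 = -21 m/s
3–7 s: 4 × 4 = 16 m/s
7–10 s: -12 × 3 = -36 m/s
10–11 s: 6 × 1 = 6 m/s
11–15 s: -7 × 4 = -28 m/s
Δv = -63 m/s, so v(15) = 1 + (-63) = -62 m/s.

-62 m/s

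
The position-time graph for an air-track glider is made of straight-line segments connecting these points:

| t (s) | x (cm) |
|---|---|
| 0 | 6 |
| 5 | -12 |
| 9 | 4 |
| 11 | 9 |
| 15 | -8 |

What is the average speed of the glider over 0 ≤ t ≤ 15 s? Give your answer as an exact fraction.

56/15 cm/s

Average speed = (total path length)/(elapsed time); on a piecewise-linear x-t graph the path length is Σ|Δx|.
0–5 s: |Δx| = |-12 − 6| = 18 cm
5–9 s: |Δx| = |4 − -12| = 16 cm
9–11 s: |Δx| = |9 − 4| = 5 cm
11–15 s: |Δx| = |-8 − 9| = 17 cm
Total path = 56 cm; average speed = 56/15 = 56/15 cm/s.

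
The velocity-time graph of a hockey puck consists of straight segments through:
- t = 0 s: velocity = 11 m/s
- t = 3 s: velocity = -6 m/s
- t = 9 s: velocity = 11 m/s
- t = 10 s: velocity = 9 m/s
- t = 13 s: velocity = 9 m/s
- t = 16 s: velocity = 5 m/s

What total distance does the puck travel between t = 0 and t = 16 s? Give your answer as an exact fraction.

Total distance travelled is ∫|v| dt — sum the magnitudes of each area piece.
0–3 s: v = 0 at t = 33/17 s; triangle areas 363/34 + 54/17 = 471/34 m
3–9 s: v = 0 at t = 87/17 s; triangle areas 108/17 + 363/17 = 471/17 m
9–10 s: |½(11 + 9)(1)| = 10 m
10–13 s: |9| × 3 = 27 m
13–16 s: |½(9 + 5)(3)| = 21 m
Total distance = 3385/34 m

3385/34 m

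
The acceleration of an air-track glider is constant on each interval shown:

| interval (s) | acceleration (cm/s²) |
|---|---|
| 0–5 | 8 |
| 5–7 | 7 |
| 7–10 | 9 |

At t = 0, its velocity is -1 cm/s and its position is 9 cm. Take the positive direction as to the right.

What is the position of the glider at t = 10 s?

395.5 cm

On each constant-a segment, Δv = aΔt and Δx = v₀Δt + ½aΔt²; chain segment to segment.
0–5 s: v starts -1 cm/s; Δx = -1·5 + ½·8·5² = 95 cm; v ends 39 cm/s.
5–7 s: v starts 39 cm/s; Δx = 39·2 + ½·7·2² = 92 cm; v ends 53 cm/s.
7–10 s: v starts 53 cm/s; Δx = 53·3 + ½·9·3² = 199.5 cm; v ends 80 cm/s.
x(10) = 9 + Σ Δx = 395.5 cm.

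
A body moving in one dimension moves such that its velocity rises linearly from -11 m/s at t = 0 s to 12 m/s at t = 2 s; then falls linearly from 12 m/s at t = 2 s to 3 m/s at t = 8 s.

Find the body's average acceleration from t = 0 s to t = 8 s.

1.75 m/s²

Average acceleration = Δv/Δt = (3 − -11)/(8 − 0) = 1.75 m/s².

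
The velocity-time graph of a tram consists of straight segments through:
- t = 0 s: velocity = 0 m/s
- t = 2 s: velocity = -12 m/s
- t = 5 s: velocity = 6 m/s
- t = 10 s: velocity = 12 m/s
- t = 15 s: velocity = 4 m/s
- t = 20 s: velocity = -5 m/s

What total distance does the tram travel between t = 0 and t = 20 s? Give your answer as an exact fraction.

Total distance travelled is ∫|v| dt — sum the magnitudes of each area piece.
0–2 s: |½(0 + -12)(2)| = 12 m
2–5 s: v = 0 at t = 4 s; triangle areas 12 + 3 = 15 m
5–10 s: |½(6 + 12)(5)| = 45 m
10–15 s: |½(12 + 4)(5)| = 40 m
15–20 s: v = 0 at t = 155/9 s; triangle areas 40/9 + 125/18 = 205/18 m
Total distance = 2221/18 m

2221/18 m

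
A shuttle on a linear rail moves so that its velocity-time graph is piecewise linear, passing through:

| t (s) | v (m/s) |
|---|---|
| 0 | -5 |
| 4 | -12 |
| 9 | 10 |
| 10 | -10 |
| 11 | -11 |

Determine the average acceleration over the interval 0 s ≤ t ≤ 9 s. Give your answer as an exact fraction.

Average acceleration = Δv/Δt = (10 − -5)/(9 − 0) = 5/3 m/s².

5/3 m/s²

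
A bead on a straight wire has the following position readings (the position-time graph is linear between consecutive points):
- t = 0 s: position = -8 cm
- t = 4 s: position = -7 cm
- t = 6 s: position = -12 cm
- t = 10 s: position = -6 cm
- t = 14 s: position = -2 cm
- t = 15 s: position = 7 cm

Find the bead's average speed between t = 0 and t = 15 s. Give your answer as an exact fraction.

Average speed = (total path length)/(elapsed time); on a piecewise-linear x-t graph the path length is Σ|Δx|.
0–4 s: |Δx| = |-7 − -8| = 1 cm
4–6 s: |Δx| = |-12 − -7| = 5 cm
6–10 s: |Δx| = |-6 − -12| = 6 cm
10–14 s: |Δx| = |-2 − -6| = 4 cm
14–15 s: |Δx| = |7 − -2| = 9 cm
Total path = 25 cm; average speed = 25/15 = 5/3 cm/s.

5/3 cm/s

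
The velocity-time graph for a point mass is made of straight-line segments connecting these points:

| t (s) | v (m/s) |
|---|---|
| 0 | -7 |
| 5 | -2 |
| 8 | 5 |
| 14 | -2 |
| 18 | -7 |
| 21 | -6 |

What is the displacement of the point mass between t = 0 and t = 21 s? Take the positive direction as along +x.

-46.5 m

Net displacement equals the area under the velocity-time graph (areas below the axis count negative).
0–5 s: ½(-7 + -2)(5) = -22.5 m
5–8 s: ½(-2 + 5)(3) = 4.5 m
8–14 s: ½(5 + -2)(6) = 9 m
14–18 s: ½(-2 + -7)(4) = -18 m
18–21 s: ½(-7 + -6)(3) = -19.5 m
Net displacement = -46.5 m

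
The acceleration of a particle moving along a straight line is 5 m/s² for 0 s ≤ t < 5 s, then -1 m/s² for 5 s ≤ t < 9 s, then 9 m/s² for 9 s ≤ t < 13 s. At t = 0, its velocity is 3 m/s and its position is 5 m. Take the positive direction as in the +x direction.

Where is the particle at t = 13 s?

354.5 m

On each constant-a segment, Δv = aΔt and Δx = v₀Δt + ½aΔt²; chain segment to segment.
0–5 s: v starts 3 m/s; Δx = 3·5 + ½·5·5² = 77.5 m; v ends 28 m/s.
5–9 s: v starts 28 m/s; Δx = 28·4 + ½·-1·4² = 104 m; v ends 24 m/s.
9–13 s: v starts 24 m/s; Δx = 24·4 + ½·9·4² = 168 m; v ends 60 m/s.
x(13) = 5 + Σ Δx = 354.5 m.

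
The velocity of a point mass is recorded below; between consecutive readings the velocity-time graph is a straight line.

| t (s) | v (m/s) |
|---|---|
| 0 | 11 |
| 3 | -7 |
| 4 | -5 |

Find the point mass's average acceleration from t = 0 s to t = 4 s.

Average acceleration = Δv/Δt = (-5 − 11)/(4 − 0) = -4 m/s².

-4 m/s²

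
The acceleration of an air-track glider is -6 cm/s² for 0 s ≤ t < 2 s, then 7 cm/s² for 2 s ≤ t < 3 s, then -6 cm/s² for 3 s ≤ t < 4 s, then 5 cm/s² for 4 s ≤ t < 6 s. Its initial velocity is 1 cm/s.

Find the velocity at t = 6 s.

0 cm/s

Δv equals the area under the a-t graph; then v = v₀ + Δv.
0–2 s: -6 × 2 = -12 cm/s
2–3 s: 7 × 1 = 7 cm/s
3–4 s: -6 × 1 = -6 cm/s
4–6 s: 5 × 2 = 10 cm/s
Δv = -1 cm/s, so v(6) = 1 + (-1) = 0 cm/s.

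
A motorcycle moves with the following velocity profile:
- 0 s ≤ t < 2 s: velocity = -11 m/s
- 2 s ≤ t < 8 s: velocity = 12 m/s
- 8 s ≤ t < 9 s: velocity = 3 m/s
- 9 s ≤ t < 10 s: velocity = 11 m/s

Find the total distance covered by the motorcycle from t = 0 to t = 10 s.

Distance (not displacement) is the total path length: add the absolute areas under v-t.
0–2 s: |-11| × 2 = 22 m
2–8 s: |12| × 6 = 72 m
8–9 s: |3| × 1 = 3 m
9–10 s: |11| × 1 = 11 m
Total distance = 108 m

108 m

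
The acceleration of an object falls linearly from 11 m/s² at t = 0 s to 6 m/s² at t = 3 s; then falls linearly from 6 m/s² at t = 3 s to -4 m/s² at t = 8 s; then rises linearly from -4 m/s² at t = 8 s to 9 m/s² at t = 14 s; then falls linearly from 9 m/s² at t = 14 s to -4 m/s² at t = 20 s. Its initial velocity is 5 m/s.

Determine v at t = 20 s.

65.5 m/s

Δv equals the area under the a-t graph; then v = v₀ + Δv.
0–3 s: ½(11 + 6)(3) = 25.5 m/s
3–8 s: ½(6 + -4)(5) = 5 m/s
8–14 s: ½(-4 + 9)(6) = 15 m/s
14–20 s: ½(9 + -4)(6) = 15 m/s
Δv = 60.5 m/s, so v(20) = 5 + (60.5) = 65.5 m/s.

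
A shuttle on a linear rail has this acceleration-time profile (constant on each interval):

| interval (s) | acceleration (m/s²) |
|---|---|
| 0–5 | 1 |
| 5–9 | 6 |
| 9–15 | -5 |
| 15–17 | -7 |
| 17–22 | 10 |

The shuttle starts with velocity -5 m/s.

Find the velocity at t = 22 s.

Δv equals the area under the a-t graph; then v = v₀ + Δv.
0–5 s: 1 × 5 = 5 m/s
5–9 s: 6 × 4 = 24 m/s
9–15 s: -5 × 6 = -30 m/s
15–17 s: -7 × 2 = -14 m/s
17–22 s: 10 × 5 = 50 m/s
Δv = 35 m/s, so v(22) = -5 + (35) = 30 m/s.

30 m/s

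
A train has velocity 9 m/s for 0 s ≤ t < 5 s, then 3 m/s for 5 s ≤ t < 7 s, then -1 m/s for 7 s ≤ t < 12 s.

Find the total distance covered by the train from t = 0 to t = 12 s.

Distance (not displacement) is the total path length: add the absolute areas under v-t.
0–5 s: |9| × 5 = 45 m
5–7 s: |3| × 2 = 6 m
7–12 s: |-1| × 5 = 5 m
Total distance = 56 m

56 m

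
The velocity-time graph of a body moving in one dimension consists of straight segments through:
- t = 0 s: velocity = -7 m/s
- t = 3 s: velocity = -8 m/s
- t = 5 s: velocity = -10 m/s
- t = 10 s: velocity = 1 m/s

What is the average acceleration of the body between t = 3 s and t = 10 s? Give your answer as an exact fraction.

Average acceleration = Δv/Δt = (1 − -8)/(10 − 3) = 9/7 m/s².

9/7 m/s²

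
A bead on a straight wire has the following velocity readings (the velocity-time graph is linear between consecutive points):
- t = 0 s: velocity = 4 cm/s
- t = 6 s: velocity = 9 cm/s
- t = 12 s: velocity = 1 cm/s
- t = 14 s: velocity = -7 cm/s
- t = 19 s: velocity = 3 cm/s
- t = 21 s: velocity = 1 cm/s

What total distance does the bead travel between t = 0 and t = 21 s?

Distance (not displacement) is the total path length: add the absolute areas under v-t.
0–6 s: |½(4 + 9)(6)| = 39 cm
6–12 s: |½(9 + 1)(6)| = 30 cm
12–14 s: v = 0 at t = 12.25 s; triangle areas 0.125 + 6.125 = 6.25 cm
14–19 s: v = 0 at t = 17.5 s; triangle areas 12.25 + 2.25 = 14.5 cm
19–21 s: |½(3 + 1)(2)| = 4 cm
Total distance = 93.75 cm

93.75 cm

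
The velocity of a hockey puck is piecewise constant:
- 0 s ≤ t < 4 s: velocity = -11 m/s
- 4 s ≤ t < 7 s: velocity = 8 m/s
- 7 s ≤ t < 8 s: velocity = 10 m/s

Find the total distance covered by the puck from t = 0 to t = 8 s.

78 m

Total distance travelled is ∫|v| dt — sum the magnitudes of each area piece.
0–4 s: |-11| × 4 = 44 m
4–7 s: |8| × 3 = 24 m
7–8 s: |10| × 1 = 10 m
Total distance = 78 m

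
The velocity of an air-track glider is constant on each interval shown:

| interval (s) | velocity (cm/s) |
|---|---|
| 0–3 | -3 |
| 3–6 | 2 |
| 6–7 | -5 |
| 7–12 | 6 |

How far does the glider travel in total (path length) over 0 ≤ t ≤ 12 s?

50 cm

Total distance travelled is ∫|v| dt — sum the magnitudes of each area piece.
0–3 s: |-3| × 3 = 9 cm
3–6 s: |2| × 3 = 6 cm
6–7 s: |-5| × 1 = 5 cm
7–12 s: |6| × 5 = 30 cm
Total distance = 50 cm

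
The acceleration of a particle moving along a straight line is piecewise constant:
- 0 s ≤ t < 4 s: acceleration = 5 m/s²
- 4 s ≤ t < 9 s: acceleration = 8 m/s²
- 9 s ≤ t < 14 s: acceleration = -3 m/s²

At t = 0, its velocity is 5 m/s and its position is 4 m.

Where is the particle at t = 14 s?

576.5 m

On each constant-a segment, Δv = aΔt and Δx = v₀Δt + ½aΔt²; chain segment to segment.
0–4 s: v starts 5 m/s; Δx = 5·4 + ½·5·4² = 60 m; v ends 25 m/s.
4–9 s: v starts 25 m/s; Δx = 25·5 + ½·8·5² = 225 m; v ends 65 m/s.
9–14 s: v starts 65 m/s; Δx = 65·5 + ½·-3·5² = 287.5 m; v ends 50 m/s.
x(14) = 4 + Σ Δx = 576.5 m.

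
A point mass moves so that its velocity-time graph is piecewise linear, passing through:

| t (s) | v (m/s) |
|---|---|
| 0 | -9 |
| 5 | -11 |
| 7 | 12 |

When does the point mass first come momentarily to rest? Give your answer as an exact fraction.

t = 137/23 s

v changes sign on 5–7 s (from -11 to 12); the graph is linear there, so v = 0 at t = 5 + (11)·(7 − 5)/(12 − -11) = 137/23 s.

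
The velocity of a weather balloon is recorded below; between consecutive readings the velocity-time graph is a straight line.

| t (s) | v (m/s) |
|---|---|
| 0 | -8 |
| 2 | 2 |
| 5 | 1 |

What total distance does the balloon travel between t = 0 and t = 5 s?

Distance (not displacement) is the total path length: add the absolute areas under v-t.
0–2 s: v = 0 at t = 1.6 s; triangle areas 6.4 + 0.4 = 6.8 m
2–5 s: |½(2 + 1)(3)| = 4.5 m
Total distance = 11.3 m

11.3 m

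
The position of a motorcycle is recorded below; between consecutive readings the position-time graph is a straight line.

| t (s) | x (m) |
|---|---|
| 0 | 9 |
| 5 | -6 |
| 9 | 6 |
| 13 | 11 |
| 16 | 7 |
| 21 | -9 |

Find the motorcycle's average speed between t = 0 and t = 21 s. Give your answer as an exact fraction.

52/21 m/s

Average speed = (total path length)/(elapsed time); on a piecewise-linear x-t graph the path length is Σ|Δx|.
0–5 s: |Δx| = |-6 − 9| = 15 m
5–9 s: |Δx| = |6 − -6| = 12 m
9–13 s: |Δx| = |11 − 6| = 5 m
13–16 s: |Δx| = |7 − 11| = 4 m
16–21 s: |Δx| = |-9 − 7| = 16 m
Total path = 52 m; average speed = 52/21 = 52/21 m/s.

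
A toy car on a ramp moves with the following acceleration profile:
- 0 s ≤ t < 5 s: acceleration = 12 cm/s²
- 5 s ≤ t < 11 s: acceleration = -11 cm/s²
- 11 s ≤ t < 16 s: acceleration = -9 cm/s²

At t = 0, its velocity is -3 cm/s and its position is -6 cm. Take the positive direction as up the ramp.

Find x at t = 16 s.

115.5 cm

On each constant-a segment, Δv = aΔt and Δx = v₀Δt + ½aΔt²; chain segment to segment.
0–5 s: v starts -3 cm/s; Δx = -3·5 + ½·12·5² = 135 cm; v ends 57 cm/s.
5–11 s: v starts 57 cm/s; Δx = 57·6 + ½·-11·6² = 144 cm; v ends -9 cm/s.
11–16 s: v starts -9 cm/s; Δx = -9·5 + ½·-9·5² = -157.5 cm; v ends -54 cm/s.
x(16) = -6 + Σ Δx = 115.5 cm.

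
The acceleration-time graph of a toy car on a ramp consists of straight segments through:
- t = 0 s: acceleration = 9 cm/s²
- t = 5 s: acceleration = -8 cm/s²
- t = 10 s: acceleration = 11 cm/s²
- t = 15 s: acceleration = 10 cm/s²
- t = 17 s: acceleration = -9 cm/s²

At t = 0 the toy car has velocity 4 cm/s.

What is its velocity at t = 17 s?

67.5 cm/s

Δv equals the area under the a-t graph; then v = v₀ + Δv.
0–5 s: ½(9 + -8)(5) = 2.5 cm/s
5–10 s: ½(-8 + 11)(5) = 7.5 cm/s
10–15 s: ½(11 + 10)(5) = 52.5 cm/s
15–17 s: ½(10 + -9)(2) = 1 cm/s
Δv = 63.5 cm/s, so v(17) = 4 + (63.5) = 67.5 cm/s.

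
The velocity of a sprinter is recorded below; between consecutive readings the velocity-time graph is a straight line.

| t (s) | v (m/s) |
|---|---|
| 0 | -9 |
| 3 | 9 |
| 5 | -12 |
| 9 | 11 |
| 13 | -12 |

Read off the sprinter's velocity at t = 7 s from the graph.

On 5–9 s the graph is linear from -12 to 11 m/s: v(7) = -12 + (11 − -12)·(7 − 5)/(9 − 5) = -0.5 m/s.

-0.5 m/s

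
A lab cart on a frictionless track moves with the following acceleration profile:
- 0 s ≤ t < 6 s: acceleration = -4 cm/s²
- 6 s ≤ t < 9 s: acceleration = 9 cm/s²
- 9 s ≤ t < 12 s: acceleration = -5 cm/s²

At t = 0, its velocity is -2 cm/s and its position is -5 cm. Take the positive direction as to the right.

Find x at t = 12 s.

On each constant-a segment, Δv = aΔt and Δx = v₀Δt + ½aΔt²; chain segment to segment.
0–6 s: v starts -2 cm/s; Δx = -2·6 + ½·-4·6² = -84 cm; v ends -26 cm/s.
6–9 s: v starts -26 cm/s; Δx = -26·3 + ½·9·3² = -37.5 cm; v ends 1 cm/s.
9–12 s: v starts 1 cm/s; Δx = 1·3 + ½·-5·3² = -19.5 cm; v ends -14 cm/s.
x(12) = -5 + Σ Δx = -146 cm.

-146 cm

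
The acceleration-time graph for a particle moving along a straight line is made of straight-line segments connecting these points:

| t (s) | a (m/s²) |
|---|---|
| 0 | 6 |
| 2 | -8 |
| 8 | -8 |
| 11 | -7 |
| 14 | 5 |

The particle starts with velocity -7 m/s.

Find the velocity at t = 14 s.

-82.5 m/s

Δv equals the area under the a-t graph; then v = v₀ + Δv.
0–2 s: ½(6 + -8)(2) = -2 m/s
2–8 s: -8 × 6 = -48 m/s
8–11 s: ½(-8 + -7)(3) = -22.5 m/s
11–14 s: ½(-7 + 5)(3) = -3 m/s
Δv = -75.5 m/s, so v(14) = -7 + (-75.5) = -82.5 m/s.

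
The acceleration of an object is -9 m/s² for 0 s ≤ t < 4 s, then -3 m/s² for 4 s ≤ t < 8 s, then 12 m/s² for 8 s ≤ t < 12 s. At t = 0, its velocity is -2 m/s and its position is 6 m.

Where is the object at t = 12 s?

-354 m

On each constant-a segment, Δv = aΔt and Δx = v₀Δt + ½aΔt²; chain segment to segment.
0–4 s: v starts -2 m/s; Δx = -2·4 + ½·-9·4² = -80 m; v ends -38 m/s.
4–8 s: v starts -38 m/s; Δx = -38·4 + ½·-3·4² = -176 m; v ends -50 m/s.
8–12 s: v starts -50 m/s; Δx = -50·4 + ½·12·4² = -104 m; v ends -2 m/s.
x(12) = 6 + Σ Δx = -354 m.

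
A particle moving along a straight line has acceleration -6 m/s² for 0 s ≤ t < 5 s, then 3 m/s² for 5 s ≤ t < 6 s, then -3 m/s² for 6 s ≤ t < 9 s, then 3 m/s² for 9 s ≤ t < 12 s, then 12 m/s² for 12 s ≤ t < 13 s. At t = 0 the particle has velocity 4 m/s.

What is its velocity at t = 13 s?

-11 m/s

Δv equals the area under the a-t graph; then v = v₀ + Δv.
0–5 s: -6 × 5 = -30 m/s
5–6 s: 3 × 1 = 3 m/s
6–9 s: -3 × 3 = -9 m/s
9–12 s: 3 × 3 = 9 m/s
12–13 s: 12 × 1 = 12 m/s
Δv = -15 m/s, so v(13) = 4 + (-15) = -11 m/s.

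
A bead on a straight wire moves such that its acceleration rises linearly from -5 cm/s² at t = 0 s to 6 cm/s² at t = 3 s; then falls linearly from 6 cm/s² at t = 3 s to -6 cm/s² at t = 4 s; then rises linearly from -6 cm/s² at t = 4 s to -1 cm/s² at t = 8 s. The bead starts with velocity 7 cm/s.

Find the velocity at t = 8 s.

-5.5 cm/s

Δv equals the area under the a-t graph; then v = v₀ + Δv.
0–3 s: ½(-5 + 6)(3) = 1.5 cm/s
3–4 s: ½(6 + -6)(1) = 0 cm/s
4–8 s: ½(-6 + -1)(4) = -14 cm/s
Δv = -12.5 cm/s, so v(8) = 7 + (-12.5) = -5.5 cm/s.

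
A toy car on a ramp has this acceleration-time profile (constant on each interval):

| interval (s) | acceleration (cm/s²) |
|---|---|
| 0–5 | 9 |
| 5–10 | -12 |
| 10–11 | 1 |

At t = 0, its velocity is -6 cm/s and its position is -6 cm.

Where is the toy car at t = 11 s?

101 cm

On each constant-a segment, Δv = aΔt and Δx = v₀Δt + ½aΔt²; chain segment to segment.
0–5 s: v starts -6 cm/s; Δx = -6·5 + ½·9·5² = 82.5 cm; v ends 39 cm/s.
5–10 s: v starts 39 cm/s; Δx = 39·5 + ½·-12·5² = 45 cm; v ends -21 cm/s.
10–11 s: v starts -21 cm/s; Δx = -21·1 + ½·1·1² = -20.5 cm; v ends -20 cm/s.
x(11) = -6 + Σ Δx = 101 cm.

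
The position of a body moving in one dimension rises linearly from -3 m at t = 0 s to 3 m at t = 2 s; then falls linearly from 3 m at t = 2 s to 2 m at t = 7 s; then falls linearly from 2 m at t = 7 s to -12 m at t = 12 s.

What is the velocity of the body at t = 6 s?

-0.2 m/s

Velocity is the slope of the x-t graph on 2–7 s: (2 − 3)/(7 − 2) = -0.2 m/s.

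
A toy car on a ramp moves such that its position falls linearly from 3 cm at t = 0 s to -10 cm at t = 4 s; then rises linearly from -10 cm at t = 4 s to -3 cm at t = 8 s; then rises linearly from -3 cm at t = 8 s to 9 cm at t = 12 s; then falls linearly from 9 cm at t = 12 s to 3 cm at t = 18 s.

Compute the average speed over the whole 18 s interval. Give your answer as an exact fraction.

Average speed = (total path length)/(elapsed time); on a piecewise-linear x-t graph the path length is Σ|Δx|.
0–4 s: |Δx| = |-10 − 3| = 13 cm
4–8 s: |Δx| = |-3 − -10| = 7 cm
8–12 s: |Δx| = |9 − -3| = 12 cm
12–18 s: |Δx| = |3 − 9| = 6 cm
Total path = 38 cm; average speed = 38/18 = 19/9 cm/s.

19/9 cm/s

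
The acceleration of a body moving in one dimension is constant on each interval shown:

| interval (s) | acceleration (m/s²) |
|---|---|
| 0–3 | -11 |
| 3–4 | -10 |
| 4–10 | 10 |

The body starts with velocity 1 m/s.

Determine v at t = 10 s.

18 m/s

Δv equals the area under the a-t graph; then v = v₀ + Δv.
0–3 s: -11 × 3 = -33 m/s
3–4 s: -10 × 1 = -10 m/s
4–10 s: 10 × 6 = 60 m/s
Δv = 17 m/s, so v(10) = 1 + (17) = 18 m/s.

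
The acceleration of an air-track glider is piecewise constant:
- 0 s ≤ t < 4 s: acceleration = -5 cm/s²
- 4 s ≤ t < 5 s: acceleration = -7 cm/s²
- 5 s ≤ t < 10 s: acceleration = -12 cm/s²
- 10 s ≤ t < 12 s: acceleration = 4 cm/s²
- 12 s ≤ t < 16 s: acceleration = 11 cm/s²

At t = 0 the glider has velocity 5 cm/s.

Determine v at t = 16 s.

-30 cm/s

Δv equals the area under the a-t graph; then v = v₀ + Δv.
0–4 s: -5 × 4 = -20 cm/s
4–5 s: -7 × 1 = -7 cm/s
5–10 s: -12 × 5 = -60 cm/s
10–12 s: 4 × 2 = 8 cm/s
12–16 s: 11 × 4 = 44 cm/s
Δv = -35 cm/s, so v(16) = 5 + (-35) = -30 cm/s.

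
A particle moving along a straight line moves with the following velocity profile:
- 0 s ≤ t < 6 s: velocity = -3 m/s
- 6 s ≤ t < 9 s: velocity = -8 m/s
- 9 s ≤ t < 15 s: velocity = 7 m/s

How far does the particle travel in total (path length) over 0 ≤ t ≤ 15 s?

Distance (not displacement) is the total path length: add the absolute areas under v-t.
0–6 s: |-3| × 6 = 18 m
6–9 s: |-8| × 3 = 24 m
9–15 s: |7| × 6 = 42 m
Total distance = 84 m

84 m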